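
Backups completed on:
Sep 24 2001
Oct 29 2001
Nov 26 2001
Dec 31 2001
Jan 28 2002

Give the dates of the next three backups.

All Mondays; the gaps (35, 28, 35, 28) vary with month length.
This is the last Monday of each month.
February 2002 ends with Monday Feb 25 2002.
March 2002 ends with Monday Mar 25 2002.
Last Monday of April 2002: Apr 29 2002.

Feb 25 2002, Mar 25 2002, Apr 29 2002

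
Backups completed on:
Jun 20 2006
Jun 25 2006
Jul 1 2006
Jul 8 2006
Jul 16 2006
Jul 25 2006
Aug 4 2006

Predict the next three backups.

Intervals are 5, 6, 7, 8, 9, 10 days — an arithmetic progression with common difference 1.
Next gap: 11 days. Aug 4 2006 + 11 days = Aug 15 2006.
Next gap: 12 days. Aug 15 2006 + 12 days = Aug 27 2006.
Next gap: 13 days. Aug 27 2006 + 13 days = Sep 9 2006.

Aug 15 2006, Aug 27 2006, Sep 9 2006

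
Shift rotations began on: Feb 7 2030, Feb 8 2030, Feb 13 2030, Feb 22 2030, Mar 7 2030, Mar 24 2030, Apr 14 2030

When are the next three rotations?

May 9 2030, Jun 7 2030, Jul 10 2030

Intervals are 1, 5, 9, 13, 17, 21 days — an arithmetic progression with common difference 4.
Next gap: 25 days. Apr 14 2030 + 25 days = May 9 2030.
Next gap: 29 days. May 9 2030 + 29 days = Jun 7 2030.
Next gap: 33 days. Jun 7 2030 + 33 days = Jul 10 2030.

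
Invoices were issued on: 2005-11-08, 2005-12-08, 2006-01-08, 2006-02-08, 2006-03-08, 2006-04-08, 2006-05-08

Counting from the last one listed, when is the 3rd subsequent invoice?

2006-08-08

The day-of-month is always 8 (30, 31, 31, 28, 31, 30 days between events).
So this recurs on the 8th of each month.
June 2006: 2006-06-08.
July 2006: 2006-07-08.
August 2006: 2006-08-08.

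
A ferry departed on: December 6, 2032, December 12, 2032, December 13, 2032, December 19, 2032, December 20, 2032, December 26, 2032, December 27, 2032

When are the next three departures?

Every event lands on a Monday or Sunday (gaps cycle 6, 1, 6, 1, 6, 1).
So the schedule is: every Monday and Sunday.
The following Sunday is January 2, 2033.
The following Monday is January 3, 2033.
The following Sunday is January 9, 2033.

January 2, 2033; January 3, 2033; January 9, 2033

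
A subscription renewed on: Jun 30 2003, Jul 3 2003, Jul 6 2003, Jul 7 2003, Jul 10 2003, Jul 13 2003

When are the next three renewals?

Jul 14 2003, Jul 17 2003, Jul 20 2003

Gaps: 3, 3, 1, 3, 3 days — not constant, but cyclic with period 3.
The events fall on every Monday, Thursday and Sunday.
Next Monday: Jul 14 2003.
The following Thursday is Jul 17 2003.
Next Sunday: Jul 20 2003.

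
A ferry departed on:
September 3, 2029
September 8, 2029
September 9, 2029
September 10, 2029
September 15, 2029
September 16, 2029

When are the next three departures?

Gaps: 5, 1, 1, 5, 1 days — not constant, but cyclic with period 3.
The events fall on every Monday, Saturday and Sunday.
Next Monday: September 17, 2029.
Next Saturday: September 22, 2029.
The following Sunday is September 23, 2029.

September 17, 2029; September 22, 2029; September 23, 2029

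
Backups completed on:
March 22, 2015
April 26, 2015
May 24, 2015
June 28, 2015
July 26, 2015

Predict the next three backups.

August 23, 2015; September 27, 2015; October 25, 2015

All dates are Sundays, 35, 28, 35, 28 days apart.
Specifically, the 4th Sunday of each month.
4th Sunday of August 2015: August 23, 2015.
4th Sunday of September 2015: September 27, 2015.
October 2015 — 4th Sunday is October 25, 2015.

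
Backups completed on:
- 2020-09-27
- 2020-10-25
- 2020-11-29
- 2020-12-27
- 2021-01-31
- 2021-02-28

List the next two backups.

Every date is a Sunday; gaps 28, 35, 28, 35, 28 days.
Each is the last Sunday of its month (at least one falls on the 29th or later, ruling out '4th Sunday').
March 2021 ends with Sunday 2021-03-28.
Last Sunday of April 2021: 2021-04-25.

2021-03-28, 2021-04-25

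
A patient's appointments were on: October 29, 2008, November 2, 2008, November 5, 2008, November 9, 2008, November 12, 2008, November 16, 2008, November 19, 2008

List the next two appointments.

Every event lands on a Wednesday or Sunday (gaps cycle 4, 3, 4, 3, 4, 3).
So the schedule is: every Wednesday and Sunday.
Next Sunday: November 23, 2008.
Next Wednesday: November 26, 2008.

November 23, 2008; November 26, 2008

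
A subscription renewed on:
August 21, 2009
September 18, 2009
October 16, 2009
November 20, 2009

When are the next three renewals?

December 18, 2009; January 15, 2010; February 19, 2010

These are Fridays at 28- or 35-day spacing (28, 28, 35).
The pattern: 3rd Friday of the month.
3rd Friday of December 2009: December 18, 2009.
January 2010 — 3rd Friday is January 15, 2010.
February 2010 — 3rd Friday is February 19, 2010.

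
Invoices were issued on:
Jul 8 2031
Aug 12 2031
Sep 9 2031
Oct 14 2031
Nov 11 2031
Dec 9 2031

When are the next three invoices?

Jan 13 2032, Feb 10 2032, Mar 9 2032

These are Tuesdays at 28- or 35-day spacing (35, 28, 35, 28, 28).
The pattern: 2nd Tuesday of the month.
2nd Tuesday of January 2032: Jan 13 2032.
February 2032 — 2nd Tuesday is Feb 10 2032.
March 2032 — 2nd Tuesday is Mar 9 2032.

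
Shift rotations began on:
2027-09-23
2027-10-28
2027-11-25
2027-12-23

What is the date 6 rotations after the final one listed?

All dates are Thursdays, 35, 28, 28 days apart.
Specifically, the 4th Thursday of each month.
4th Thursday of January 2028: 2028-01-27.
February 2028 — 4th Thursday is 2028-02-24.
4th Thursday of March 2028: 2028-03-23.
April 2028 — 4th Thursday is 2028-04-27.
4th Thursday of May 2028: 2028-05-25.
June 2028 — 4th Thursday is 2028-06-22.

2028-06-22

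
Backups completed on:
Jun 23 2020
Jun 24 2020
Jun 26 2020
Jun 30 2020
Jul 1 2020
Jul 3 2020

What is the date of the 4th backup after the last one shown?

Gaps: 1, 2, 4, 1, 2 days — not constant, but cyclic with period 3.
The events fall on every Tuesday, Wednesday and Friday.
The following Tuesday is Jul 7 2020.
Next Wednesday: Jul 8 2020.
The following Friday is Jul 10 2020.
The following Tuesday is Jul 14 2020.

Jul 14 2020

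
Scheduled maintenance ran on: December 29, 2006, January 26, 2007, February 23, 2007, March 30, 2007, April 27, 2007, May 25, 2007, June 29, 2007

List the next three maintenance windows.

July 27, 2007; August 31, 2007; September 28, 2007

All Fridays; the gaps (28, 28, 35, 28, 28, 35) vary with month length.
This is the last Friday of each month.
July 2007 ends with Friday July 27, 2007.
Last Friday of August 2007: August 31, 2007.
Last Friday of September 2007: September 28, 2007.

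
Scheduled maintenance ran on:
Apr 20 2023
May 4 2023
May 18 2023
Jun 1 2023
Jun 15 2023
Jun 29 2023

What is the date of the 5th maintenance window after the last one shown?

Every event comes 14 days after the last (14, 14, 14, 14, 14).
Jun 29 2023 + 14 days = Jul 13 2023.
Jul 13 2023 + 14 days = Jul 27 2023.
Jul 27 2023 + 14 days = Aug 10 2023.
Aug 10 2023 + 14 days = Aug 24 2023.
Aug 24 2023 + 14 days = Sep 7 2023.

Sep 7 2023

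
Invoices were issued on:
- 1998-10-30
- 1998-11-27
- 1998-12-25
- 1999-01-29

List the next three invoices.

1999-02-26, 1999-03-26, 1999-04-30

These are Fridays with 28, 28, 35-day gaps.
Each is the final Friday of its month — 1998-10-30 is past the 28th, so '4th Friday' doesn't fit.
February 1999 ends with Friday 1999-02-26.
March 1999 ends with Friday 1999-03-26.
Last Friday of April 1999: 1999-04-30.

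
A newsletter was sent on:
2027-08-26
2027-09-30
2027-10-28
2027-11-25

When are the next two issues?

All Thursdays; the gaps (35, 28, 28) vary with month length.
This is the last Thursday of each month.
Last Thursday of December 2027: 2027-12-30.
January 2028 ends with Thursday 2028-01-27.

2027-12-30, 2028-01-27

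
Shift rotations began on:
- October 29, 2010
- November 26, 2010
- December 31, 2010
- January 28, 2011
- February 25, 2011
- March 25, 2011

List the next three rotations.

April 29, 2011; May 27, 2011; June 24, 2011

These are Fridays with 28, 35, 28, 28, 28-day gaps.
Each is the final Friday of its month — October 29, 2010 is past the 28th, so '4th Friday' doesn't fit.
Last Friday of April 2011: April 29, 2011.
Last Friday of May 2011: May 27, 2011.
Last Friday of June 2011: June 24, 2011.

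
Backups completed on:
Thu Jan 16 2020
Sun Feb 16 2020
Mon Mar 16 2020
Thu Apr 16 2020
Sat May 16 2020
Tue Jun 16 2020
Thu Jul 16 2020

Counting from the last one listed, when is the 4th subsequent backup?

Mon Nov 16 2020

Each date is the 16th; the gaps (31, 29, 31, 30, 31, 30) track the month lengths.
The rule is the 16th of each month.
August 2020: Sun Aug 16 2020.
Next: September 2020 → Wed Sep 16 2020.
Next: October 2020 → Fri Oct 16 2020.
Next: November 2020 → Mon Nov 16 2020.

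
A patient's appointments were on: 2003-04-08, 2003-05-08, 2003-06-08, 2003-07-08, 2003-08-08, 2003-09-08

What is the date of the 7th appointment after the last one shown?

Gaps: 30, 31, 30, 31, 31 days — not constant. Every event is on the 8th of the month.
Pattern: the 8th of each month.
October 2003: 2003-10-08.
November 2003: 2003-11-08.
Next: December 2003 → 2003-12-08.
Next: January 2004 → 2004-01-08.
February 2004: 2004-02-08.
March 2004: 2004-03-08.
Next: April 2004 → 2004-04-08.

2004-04-08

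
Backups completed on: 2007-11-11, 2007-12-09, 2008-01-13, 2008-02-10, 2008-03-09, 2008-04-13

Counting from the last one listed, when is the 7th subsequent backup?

All dates are Sundays, 28, 35, 28, 28, 35 days apart.
Specifically, the 2nd Sunday of each month.
2nd Sunday of May 2008: 2008-05-11.
June 2008 — 2nd Sunday is 2008-06-08.
2nd Sunday of July 2008: 2008-07-13.
2nd Sunday of August 2008: 2008-08-10.
2nd Sunday of September 2008: 2008-09-14.
2nd Sunday of October 2008: 2008-10-12.
2nd Sunday of November 2008: 2008-11-09.

2008-11-09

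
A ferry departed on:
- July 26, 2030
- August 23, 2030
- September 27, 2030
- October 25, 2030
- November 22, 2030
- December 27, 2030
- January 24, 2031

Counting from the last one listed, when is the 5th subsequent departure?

June 27, 2031

Gaps: 28, 35, 28, 28, 35, 28 days — a mix of 28 and 35. Every date is a Friday.
Each is the 4th Friday of its month.
February 2031 — 4th Friday is February 28, 2031.
4th Friday of March 2031: March 28, 2031.
April 2031 — 4th Friday is April 25, 2031.
May 2031 — 4th Friday is May 23, 2031.
4th Friday of June 2031: June 27, 2031.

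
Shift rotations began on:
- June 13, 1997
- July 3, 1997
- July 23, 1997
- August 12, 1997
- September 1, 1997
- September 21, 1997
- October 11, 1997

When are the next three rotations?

October 31, 1997; November 20, 1997; December 10, 1997

The spacing is 20, 20, 20, 20, 20, 20 days — always 20 days.
October 11, 1997 + 20 days = October 31, 1997.
October 31, 1997 + 20 days = November 20, 1997.
November 20, 1997 + 20 days = December 10, 1997.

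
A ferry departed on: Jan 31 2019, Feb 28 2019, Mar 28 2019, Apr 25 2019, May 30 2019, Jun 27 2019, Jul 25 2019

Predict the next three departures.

Every date is a Thursday; gaps 28, 28, 28, 35, 28, 28 days.
Each is the last Thursday of its month (at least one falls on the 29th or later, ruling out '4th Thursday').
August 2019 ends with Thursday Aug 29 2019.
September 2019 ends with Thursday Sep 26 2019.
Last Thursday of October 2019: Oct 31 2019.

Aug 29 2019, Sep 26 2019, Oct 31 2019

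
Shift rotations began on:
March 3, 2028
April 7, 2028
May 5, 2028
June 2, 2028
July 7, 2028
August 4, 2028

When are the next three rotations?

Gaps: 35, 28, 28, 35, 28 days — a mix of 28 and 35. Every date is a Friday.
Each is the 1st Friday of its month.
1st Friday of September 2028: September 1, 2028.
October 2028 — 1st Friday is October 6, 2028.
November 2028 — 1st Friday is November 3, 2028.

September 1, 2028; October 6, 2028; November 3, 2028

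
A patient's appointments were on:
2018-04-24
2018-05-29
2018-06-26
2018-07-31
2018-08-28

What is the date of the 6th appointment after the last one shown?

2019-02-26

All Tuesdays; the gaps (35, 28, 35, 28) vary with month length.
This is the last Tuesday of each month.
Last Tuesday of September 2018: 2018-09-25.
Last Tuesday of October 2018: 2018-10-30.
Last Tuesday of November 2018: 2018-11-27.
December 2018 ends with Tuesday 2018-12-25.
Last Tuesday of January 2019: 2019-01-29.
February 2019 ends with Tuesday 2019-02-26.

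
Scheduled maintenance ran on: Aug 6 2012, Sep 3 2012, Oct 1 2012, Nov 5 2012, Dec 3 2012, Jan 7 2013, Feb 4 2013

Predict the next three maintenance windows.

Mar 4 2013, Apr 1 2013, May 6 2013

All dates are Mondays, 28, 28, 35, 28, 35, 28 days apart.
Specifically, the 1st Monday of each month.
1st Monday of March 2013: Mar 4 2013.
1st Monday of April 2013: Apr 1 2013.
May 2013 — 1st Monday is May 6 2013.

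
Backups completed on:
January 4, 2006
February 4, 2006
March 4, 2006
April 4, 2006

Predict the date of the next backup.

Each date is the 4th; the gaps (31, 28, 31) track the month lengths.
The rule is the 4th of each month.
May 2006: May 4, 2006.

May 4, 2006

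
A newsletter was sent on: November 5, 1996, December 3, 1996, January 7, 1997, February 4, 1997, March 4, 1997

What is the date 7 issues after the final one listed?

These are Tuesdays at 28- or 35-day spacing (28, 35, 28, 28).
The pattern: 1st Tuesday of the month.
April 1997 — 1st Tuesday is April 1, 1997.
1st Tuesday of May 1997: May 6, 1997.
1st Tuesday of June 1997: June 3, 1997.
1st Tuesday of July 1997: July 1, 1997.
August 1997 — 1st Tuesday is August 5, 1997.
September 1997 — 1st Tuesday is September 2, 1997.
October 1997 — 1st Tuesday is October 7, 1997.

October 7, 1997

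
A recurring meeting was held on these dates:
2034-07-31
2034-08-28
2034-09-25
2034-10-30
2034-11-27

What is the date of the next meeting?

All Mondays; the gaps (28, 28, 35, 28) vary with month length.
This is the last Monday of each month.
December 2034 ends with Monday 2034-12-25.

2034-12-25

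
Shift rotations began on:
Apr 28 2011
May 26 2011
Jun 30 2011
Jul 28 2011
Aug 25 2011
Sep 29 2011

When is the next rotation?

Every date is a Thursday; gaps 28, 35, 28, 28, 35 days.
Each is the last Thursday of its month (at least one falls on the 29th or later, ruling out '4th Thursday').
October 2011 ends with Thursday Oct 27 2011.

Oct 27 2011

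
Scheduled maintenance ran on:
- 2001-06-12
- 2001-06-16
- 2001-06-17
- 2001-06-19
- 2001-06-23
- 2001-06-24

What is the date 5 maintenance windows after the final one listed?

2001-07-07

Every event lands on a Tuesday or Saturday or Sunday (gaps cycle 4, 1, 2, 4, 1).
So the schedule is: every Tuesday, Saturday and Sunday.
The following Tuesday is 2001-06-26.
The following Saturday is 2001-06-30.
The following Sunday is 2001-07-01.
The following Tuesday is 2001-07-03.
Next Saturday: 2001-07-07.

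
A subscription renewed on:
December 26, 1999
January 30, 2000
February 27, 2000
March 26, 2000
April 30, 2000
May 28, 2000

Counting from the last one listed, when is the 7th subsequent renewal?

Every date is a Sunday; gaps 35, 28, 28, 35, 28 days.
Each is the last Sunday of its month (at least one falls on the 29th or later, ruling out '4th Sunday').
Last Sunday of June 2000: June 25, 2000.
July 2000 ends with Sunday July 30, 2000.
August 2000 ends with Sunday August 27, 2000.
Last Sunday of September 2000: September 24, 2000.
October 2000 ends with Sunday October 29, 2000.
Last Sunday of November 2000: November 26, 2000.
December 2000 ends with Sunday December 31, 2000.

December 31, 2000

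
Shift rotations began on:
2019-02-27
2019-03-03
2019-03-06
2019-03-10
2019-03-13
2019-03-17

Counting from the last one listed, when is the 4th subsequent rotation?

The gap pattern 4, 3, 4, 3, 4 repeats every 2 events.
These are the Wednesdays and Sundays of each week.
The following Wednesday is 2019-03-20.
The following Sunday is 2019-03-24.
The following Wednesday is 2019-03-27.
Next Sunday: 2019-03-31.

2019-03-31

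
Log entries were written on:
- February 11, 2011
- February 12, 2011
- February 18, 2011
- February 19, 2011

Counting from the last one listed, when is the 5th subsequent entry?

Gaps: 1, 6, 1 days — not constant, but cyclic with period 2.
The events fall on every Friday and Saturday.
The following Friday is February 25, 2011.
The following Saturday is February 26, 2011.
The following Friday is March 4, 2011.
The following Saturday is March 5, 2011.
Next Friday: March 11, 2011.

March 11, 2011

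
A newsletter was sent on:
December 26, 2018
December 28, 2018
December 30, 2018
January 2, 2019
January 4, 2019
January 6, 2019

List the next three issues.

Gaps: 2, 2, 3, 2, 2 days — not constant, but cyclic with period 3.
The events fall on every Wednesday, Friday and Sunday.
The following Wednesday is January 9, 2019.
The following Friday is January 11, 2019.
The following Sunday is January 13, 2019.

January 9, 2019; January 11, 2019; January 13, 2019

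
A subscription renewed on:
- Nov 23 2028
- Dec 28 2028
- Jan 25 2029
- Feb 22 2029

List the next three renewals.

Mar 22 2029, Apr 26 2029, May 24 2029

These are Thursdays at 28- or 35-day spacing (35, 28, 28).
The pattern: 4th Thursday of the month.
4th Thursday of March 2029: Mar 22 2029.
4th Thursday of April 2029: Apr 26 2029.
4th Thursday of May 2029: May 24 2029.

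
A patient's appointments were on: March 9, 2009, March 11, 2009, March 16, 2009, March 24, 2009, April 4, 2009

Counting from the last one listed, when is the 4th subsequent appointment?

June 17, 2009

Intervals are 2, 5, 8, 11 days — an arithmetic progression with common difference 3.
Next gap: 14 days. April 4, 2009 + 14 days = April 18, 2009.
Next gap: 17 days. April 18, 2009 + 17 days = May 5, 2009.
Next gap: 20 days. May 5, 2009 + 20 days = May 25, 2009.
Next gap: 23 days. May 25, 2009 + 23 days = June 17, 2009.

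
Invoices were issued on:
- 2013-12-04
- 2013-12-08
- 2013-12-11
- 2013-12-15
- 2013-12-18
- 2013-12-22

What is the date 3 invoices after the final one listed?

2014-01-01

Every event lands on a Wednesday or Sunday (gaps cycle 4, 3, 4, 3, 4).
So the schedule is: every Wednesday and Sunday.
The following Wednesday is 2013-12-25.
Next Sunday: 2013-12-29.
Next Wednesday: 2014-01-01.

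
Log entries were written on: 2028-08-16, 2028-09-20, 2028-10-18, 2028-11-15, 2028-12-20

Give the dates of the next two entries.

These are Wednesdays at 28- or 35-day spacing (35, 28, 28, 35).
The pattern: 3rd Wednesday of the month.
January 2029 — 3rd Wednesday is 2029-01-17.
3rd Wednesday of February 2029: 2029-02-21.

2029-01-17, 2029-02-21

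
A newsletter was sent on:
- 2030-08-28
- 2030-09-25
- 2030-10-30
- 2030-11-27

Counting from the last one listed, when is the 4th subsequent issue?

2031-03-26

All Wednesdays; the gaps (28, 35, 28) vary with month length.
This is the last Wednesday of each month.
Last Wednesday of December 2030: 2030-12-25.
Last Wednesday of January 2031: 2031-01-29.
Last Wednesday of February 2031: 2031-02-26.
March 2031 ends with Wednesday 2031-03-26.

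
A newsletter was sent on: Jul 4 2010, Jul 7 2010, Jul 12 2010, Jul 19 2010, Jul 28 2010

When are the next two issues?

Gaps: 3, 5, 7, 9 days — each gap is 2 larger than the previous one.
Next gap: 11 days. Jul 28 2010 + 11 days = Aug 8 2010.
Next gap: 13 days. Aug 8 2010 + 13 days = Aug 21 2010.

Aug 8 2010, Aug 21 2010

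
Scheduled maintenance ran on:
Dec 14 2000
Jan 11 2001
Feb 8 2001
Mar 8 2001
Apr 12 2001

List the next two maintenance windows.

May 10 2001, Jun 14 2001

All dates are Thursdays, 28, 28, 28, 35 days apart.
Specifically, the 2nd Thursday of each month.
May 2001 — 2nd Thursday is May 10 2001.
June 2001 — 2nd Thursday is Jun 14 2001.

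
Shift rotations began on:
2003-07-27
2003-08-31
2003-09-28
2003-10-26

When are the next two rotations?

Every date is a Sunday; gaps 35, 28, 28 days.
Each is the last Sunday of its month (at least one falls on the 29th or later, ruling out '4th Sunday').
November 2003 ends with Sunday 2003-11-30.
Last Sunday of December 2003: 2003-12-28.

2003-11-30, 2003-12-28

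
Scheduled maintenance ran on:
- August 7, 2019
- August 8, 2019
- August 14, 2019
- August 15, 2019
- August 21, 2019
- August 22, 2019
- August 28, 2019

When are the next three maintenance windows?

August 29, 2019; September 4, 2019; September 5, 2019

Every event lands on a Wednesday or Thursday (gaps cycle 1, 6, 1, 6, 1, 6).
So the schedule is: every Wednesday and Thursday.
The following Thursday is August 29, 2019.
Next Wednesday: September 4, 2019.
Next Thursday: September 5, 2019.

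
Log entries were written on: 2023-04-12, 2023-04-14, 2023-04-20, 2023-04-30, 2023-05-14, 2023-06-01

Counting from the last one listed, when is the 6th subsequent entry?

2023-12-10

The spacing grows by 4 each time: 2, 6, 10, 14, 18 days.
Next gap: 22 days. 2023-06-01 + 22 days = 2023-06-23.
Next gap: 26 days. 2023-06-23 + 26 days = 2023-07-19.
Next gap: 30 days. 2023-07-19 + 30 days = 2023-08-18.
Next gap: 34 days. 2023-08-18 + 34 days = 2023-09-21.
Next gap: 38 days. 2023-09-21 + 38 days = 2023-10-29.
Next gap: 42 days. 2023-10-29 + 42 days = 2023-12-10.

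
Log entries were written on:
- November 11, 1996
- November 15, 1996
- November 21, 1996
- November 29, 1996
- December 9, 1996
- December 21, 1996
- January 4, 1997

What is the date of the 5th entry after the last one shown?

April 14, 1997

The spacing grows by 2 each time: 4, 6, 8, 10, 12, 14 days.
Next gap: 16 days. January 4, 1997 + 16 days = January 20, 1997.
Next gap: 18 days. January 20, 1997 + 18 days = February 7, 1997.
Next gap: 20 days. February 7, 1997 + 20 days = February 27, 1997.
Next gap: 22 days. February 27, 1997 + 22 days = March 21, 1997.
Next gap: 24 days. March 21, 1997 + 24 days = April 14, 1997.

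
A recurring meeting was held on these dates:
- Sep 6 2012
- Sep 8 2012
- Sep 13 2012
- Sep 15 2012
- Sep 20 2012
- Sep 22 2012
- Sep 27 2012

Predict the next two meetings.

The gap pattern 2, 5, 2, 5, 2, 5 repeats every 2 events.
These are the Thursdays and Saturdays of each week.
The following Saturday is Sep 29 2012.
Next Thursday: Oct 4 2012.

Sep 29 2012, Oct 4 2012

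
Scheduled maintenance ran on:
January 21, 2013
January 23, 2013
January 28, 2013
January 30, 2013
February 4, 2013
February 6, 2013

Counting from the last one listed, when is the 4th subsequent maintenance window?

Every event lands on a Monday or Wednesday (gaps cycle 2, 5, 2, 5, 2).
So the schedule is: every Monday and Wednesday.
The following Monday is February 11, 2013.
The following Wednesday is February 13, 2013.
Next Monday: February 18, 2013.
Next Wednesday: February 20, 2013.

February 20, 2013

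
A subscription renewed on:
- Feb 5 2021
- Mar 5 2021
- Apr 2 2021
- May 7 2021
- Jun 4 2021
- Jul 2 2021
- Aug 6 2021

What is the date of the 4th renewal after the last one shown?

Dec 3 2021

Gaps: 28, 28, 35, 28, 28, 35 days — a mix of 28 and 35. Every date is a Friday.
Each is the 1st Friday of its month.
September 2021 — 1st Friday is Sep 3 2021.
October 2021 — 1st Friday is Oct 1 2021.
1st Friday of November 2021: Nov 5 2021.
1st Friday of December 2021: Dec 3 2021.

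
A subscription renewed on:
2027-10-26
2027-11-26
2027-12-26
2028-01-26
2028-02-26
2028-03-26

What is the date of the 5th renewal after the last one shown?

Each date is the 26th; the gaps (31, 30, 31, 31, 29) track the month lengths.
The rule is the 26th of each month.
Next: April 2028 → 2028-04-26.
May 2028: 2028-05-26.
June 2028: 2028-06-26.
Next: July 2028 → 2028-07-26.
Next: August 2028 → 2028-08-26.

2028-08-26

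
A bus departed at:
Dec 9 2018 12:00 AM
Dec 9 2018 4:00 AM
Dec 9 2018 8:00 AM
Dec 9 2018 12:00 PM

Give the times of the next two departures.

Dec 9 2018 4:00 PM, Dec 9 2018 8:00 PM

Spacing: 4, 4, 4 h — constant 4 h.
Dec 9 2018 12:00 PM + 4 h = Dec 9 2018 4:00 PM.
Dec 9 2018 4:00 PM + 4 h = Dec 9 2018 8:00 PM.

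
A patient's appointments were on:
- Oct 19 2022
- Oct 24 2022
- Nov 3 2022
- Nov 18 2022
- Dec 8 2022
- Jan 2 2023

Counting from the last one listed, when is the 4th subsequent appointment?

Gaps: 5, 10, 15, 20, 25 days — each gap is 5 larger than the previous one.
Next gap: 30 days. Jan 2 2023 + 30 days = Feb 1 2023.
Next gap: 35 days. Feb 1 2023 + 35 days = Mar 8 2023.
Next gap: 40 days. Mar 8 2023 + 40 days = Apr 17 2023.
Next gap: 45 days. Apr 17 2023 + 45 days = Jun 1 2023.

Jun 1 2023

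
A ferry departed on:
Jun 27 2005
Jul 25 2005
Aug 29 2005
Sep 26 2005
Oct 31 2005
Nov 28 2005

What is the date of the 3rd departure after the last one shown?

These are Mondays with 28, 35, 28, 35, 28-day gaps.
Each is the final Monday of its month — Aug 29 2005 is past the 28th, so '4th Monday' doesn't fit.
Last Monday of December 2005: Dec 26 2005.
Last Monday of January 2006: Jan 30 2006.
Last Monday of February 2006: Feb 27 2006.

Feb 27 2006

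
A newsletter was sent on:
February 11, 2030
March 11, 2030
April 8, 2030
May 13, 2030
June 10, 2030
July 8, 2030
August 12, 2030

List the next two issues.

These are Mondays at 28- or 35-day spacing (28, 28, 35, 28, 28, 35).
The pattern: 2nd Monday of the month.
September 2030 — 2nd Monday is September 9, 2030.
October 2030 — 2nd Monday is October 14, 2030.

September 9, 2030; October 14, 2030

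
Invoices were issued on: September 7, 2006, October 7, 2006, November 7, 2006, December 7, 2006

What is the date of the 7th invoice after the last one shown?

Each date is the 7th; the gaps (30, 31, 30) track the month lengths.
The rule is the 7th of each month.
January 2007: January 7, 2007.
Next: February 2007 → February 7, 2007.
Next: March 2007 → March 7, 2007.
Next: April 2007 → April 7, 2007.
May 2007: May 7, 2007.
Next: June 2007 → June 7, 2007.
July 2007: July 7, 2007.

July 7, 2007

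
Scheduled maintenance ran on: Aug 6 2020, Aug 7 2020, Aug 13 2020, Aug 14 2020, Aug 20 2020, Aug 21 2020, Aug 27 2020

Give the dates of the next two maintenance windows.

The gap pattern 1, 6, 1, 6, 1, 6 repeats every 2 events.
These are the Thursdays and Fridays of each week.
Next Friday: Aug 28 2020.
Next Thursday: Sep 3 2020.

Aug 28 2020, Sep 3 2020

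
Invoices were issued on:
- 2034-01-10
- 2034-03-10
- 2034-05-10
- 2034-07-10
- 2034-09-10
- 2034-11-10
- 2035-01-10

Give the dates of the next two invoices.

Each date is the 10th; the gaps (59, 61, 61, 62, 61, 61) track the month lengths.
The rule is the 10th of every 2 months.
March 2035: 2035-03-10.
May 2035: 2035-05-10.

2035-03-10, 2035-05-10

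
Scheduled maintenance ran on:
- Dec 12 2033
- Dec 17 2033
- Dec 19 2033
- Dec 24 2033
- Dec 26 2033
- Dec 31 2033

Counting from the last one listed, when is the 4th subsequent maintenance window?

Jan 14 2034

The gap pattern 5, 2, 5, 2, 5 repeats every 2 events.
These are the Mondays and Saturdays of each week.
The following Monday is Jan 2 2034.
Next Saturday: Jan 7 2034.
Next Monday: Jan 9 2034.
The following Saturday is Jan 14 2034.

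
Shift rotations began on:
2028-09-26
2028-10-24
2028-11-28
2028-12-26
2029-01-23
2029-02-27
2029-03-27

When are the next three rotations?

2029-04-24, 2029-05-22, 2029-06-26

Gaps: 28, 35, 28, 28, 35, 28 days — a mix of 28 and 35. Every date is a Tuesday.
Each is the 4th Tuesday of its month.
4th Tuesday of April 2029: 2029-04-24.
May 2029 — 4th Tuesday is 2029-05-22.
June 2029 — 4th Tuesday is 2029-06-26.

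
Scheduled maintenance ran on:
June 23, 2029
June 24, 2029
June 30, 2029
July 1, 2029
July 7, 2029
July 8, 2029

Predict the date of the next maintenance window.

July 14, 2029

The gap pattern 1, 6, 1, 6, 1 repeats every 2 events.
These are the Saturdays and Sundays of each week.
The following Saturday is July 14, 2029.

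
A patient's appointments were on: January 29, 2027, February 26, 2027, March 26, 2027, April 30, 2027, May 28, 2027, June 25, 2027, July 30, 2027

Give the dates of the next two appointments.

August 27, 2027; September 24, 2027

Every date is a Friday; gaps 28, 28, 35, 28, 28, 35 days.
Each is the last Friday of its month (at least one falls on the 29th or later, ruling out '4th Friday').
August 2027 ends with Friday August 27, 2027.
September 2027 ends with Friday September 24, 2027.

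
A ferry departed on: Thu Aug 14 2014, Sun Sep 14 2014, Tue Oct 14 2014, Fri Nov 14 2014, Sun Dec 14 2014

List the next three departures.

Wed Jan 14 2015, Sat Feb 14 2015, Sat Mar 14 2015

Gaps: 31, 30, 31, 30 days — not constant. Every event is on the 14th of the month.
Pattern: the 14th of each month.
January 2015: Wed Jan 14 2015.
February 2015: Sat Feb 14 2015.
March 2015: Sat Mar 14 2015.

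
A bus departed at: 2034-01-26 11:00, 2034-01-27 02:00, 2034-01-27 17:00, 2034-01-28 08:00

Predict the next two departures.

2034-01-28 23:00, 2034-01-29 14:00

Spacing: 15, 15, 15 h — constant 15 h.
2034-01-28 08:00 + 15 h = 2034-01-28 23:00.
2034-01-28 23:00 + 15 h = 2034-01-29 14:00.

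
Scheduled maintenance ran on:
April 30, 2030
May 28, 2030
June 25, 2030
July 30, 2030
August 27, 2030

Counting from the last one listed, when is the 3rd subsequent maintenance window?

November 26, 2030

All Tuesdays; the gaps (28, 28, 35, 28) vary with month length.
This is the last Tuesday of each month.
Last Tuesday of September 2030: September 24, 2030.
Last Tuesday of October 2030: October 29, 2030.
November 2030 ends with Tuesday November 26, 2030.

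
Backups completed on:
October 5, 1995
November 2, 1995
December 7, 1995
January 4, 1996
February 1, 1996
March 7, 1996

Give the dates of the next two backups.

Gaps: 28, 35, 28, 28, 35 days — a mix of 28 and 35. Every date is a Thursday.
Each is the 1st Thursday of its month.
1st Thursday of April 1996: April 4, 1996.
1st Thursday of May 1996: May 2, 1996.

April 4, 1996; May 2, 1996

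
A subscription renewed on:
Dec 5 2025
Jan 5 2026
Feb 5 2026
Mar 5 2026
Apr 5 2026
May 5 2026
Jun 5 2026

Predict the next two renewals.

Each date is the 5th; the gaps (31, 31, 28, 31, 30, 31) track the month lengths.
The rule is the 5th of each month.
Next: July 2026 → Jul 5 2026.
Next: August 2026 → Aug 5 2026.

Jul 5 2026, Aug 5 2026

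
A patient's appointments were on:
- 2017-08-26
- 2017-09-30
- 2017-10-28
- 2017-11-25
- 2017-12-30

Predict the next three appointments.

These are Saturdays with 35, 28, 28, 35-day gaps.
Each is the final Saturday of its month — 2017-09-30 is past the 28th, so '4th Saturday' doesn't fit.
Last Saturday of January 2018: 2018-01-27.
Last Saturday of February 2018: 2018-02-24.
March 2018 ends with Saturday 2018-03-31.

2018-01-27, 2018-02-24, 2018-03-31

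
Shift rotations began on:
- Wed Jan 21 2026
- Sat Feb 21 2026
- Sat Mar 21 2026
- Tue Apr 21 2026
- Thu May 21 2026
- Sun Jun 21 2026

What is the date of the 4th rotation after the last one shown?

Wed Oct 21 2026

Gaps: 31, 28, 31, 30, 31 days — not constant. Every event is on the 21st of the month.
Pattern: the 21st of each month.
Next: July 2026 → Tue Jul 21 2026.
August 2026: Fri Aug 21 2026.
Next: September 2026 → Mon Sep 21 2026.
October 2026: Wed Oct 21 2026.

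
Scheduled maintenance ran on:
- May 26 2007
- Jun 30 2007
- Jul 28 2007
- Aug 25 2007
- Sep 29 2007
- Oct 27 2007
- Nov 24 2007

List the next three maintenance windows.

Dec 29 2007, Jan 26 2008, Feb 23 2008

These are Saturdays with 35, 28, 28, 35, 28, 28-day gaps.
Each is the final Saturday of its month — Jun 30 2007 is past the 28th, so '4th Saturday' doesn't fit.
December 2007 ends with Saturday Dec 29 2007.
Last Saturday of January 2008: Jan 26 2008.
Last Saturday of February 2008: Feb 23 2008.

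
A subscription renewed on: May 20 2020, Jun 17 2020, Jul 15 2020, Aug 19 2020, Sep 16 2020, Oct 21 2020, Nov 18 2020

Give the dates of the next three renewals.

Dec 16 2020, Jan 20 2021, Feb 17 2021

All dates are Wednesdays, 28, 28, 35, 28, 35, 28 days apart.
Specifically, the 3rd Wednesday of each month.
December 2020 — 3rd Wednesday is Dec 16 2020.
3rd Wednesday of January 2021: Jan 20 2021.
February 2021 — 3rd Wednesday is Feb 17 2021.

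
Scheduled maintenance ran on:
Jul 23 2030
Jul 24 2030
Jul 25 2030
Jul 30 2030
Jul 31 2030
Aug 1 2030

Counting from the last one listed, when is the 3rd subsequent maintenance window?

Every event lands on a Tuesday or Wednesday or Thursday (gaps cycle 1, 1, 5, 1, 1).
So the schedule is: every Tuesday, Wednesday and Thursday.
Next Tuesday: Aug 6 2030.
The following Wednesday is Aug 7 2030.
Next Thursday: Aug 8 2030.

Aug 8 2030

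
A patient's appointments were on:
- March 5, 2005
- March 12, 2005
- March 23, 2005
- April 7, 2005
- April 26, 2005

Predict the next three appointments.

May 19, 2005; June 15, 2005; July 16, 2005

Gaps: 7, 11, 15, 19 days — each gap is 4 larger than the previous one.
Next gap: 23 days. April 26, 2005 + 23 days = May 19, 2005.
Next gap: 27 days. May 19, 2005 + 27 days = June 15, 2005.
Next gap: 31 days. June 15, 2005 + 31 days = July 16, 2005.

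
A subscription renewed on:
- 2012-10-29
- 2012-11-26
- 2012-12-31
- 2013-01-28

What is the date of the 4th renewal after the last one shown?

2013-05-27

All Mondays; the gaps (28, 35, 28) vary with month length.
This is the last Monday of each month.
February 2013 ends with Monday 2013-02-25.
Last Monday of March 2013: 2013-03-25.
Last Monday of April 2013: 2013-04-29.
May 2013 ends with Monday 2013-05-27.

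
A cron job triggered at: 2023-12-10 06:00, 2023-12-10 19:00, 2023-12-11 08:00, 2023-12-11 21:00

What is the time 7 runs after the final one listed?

Spacing: 13, 13, 13 h — constant 13 h.
2023-12-11 21:00 + 13 h = 2023-12-12 10:00.
2023-12-12 10:00 + 13 h = 2023-12-12 23:00.
2023-12-12 23:00 + 13 h = 2023-12-13 12:00.
2023-12-13 12:00 + 13 h = 2023-12-14 01:00.
2023-12-14 01:00 + 13 h = 2023-12-14 14:00.
2023-12-14 14:00 + 13 h = 2023-12-15 03:00.
2023-12-15 03:00 + 13 h = 2023-12-15 16:00.

2023-12-15 16:00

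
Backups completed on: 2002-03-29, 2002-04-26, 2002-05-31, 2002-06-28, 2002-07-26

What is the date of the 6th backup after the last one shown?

2003-01-31

All Fridays; the gaps (28, 35, 28, 28) vary with month length.
This is the last Friday of each month.
August 2002 ends with Friday 2002-08-30.
Last Friday of September 2002: 2002-09-27.
October 2002 ends with Friday 2002-10-25.
November 2002 ends with Friday 2002-11-29.
December 2002 ends with Friday 2002-12-27.
January 2003 ends with Friday 2003-01-31.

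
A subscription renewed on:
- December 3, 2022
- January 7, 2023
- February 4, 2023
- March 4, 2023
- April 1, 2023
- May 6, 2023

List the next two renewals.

June 3, 2023; July 1, 2023

Gaps: 35, 28, 28, 28, 35 days — a mix of 28 and 35. Every date is a Saturday.
Each is the 1st Saturday of its month.
June 2023 — 1st Saturday is June 3, 2023.
1st Saturday of July 2023: July 1, 2023.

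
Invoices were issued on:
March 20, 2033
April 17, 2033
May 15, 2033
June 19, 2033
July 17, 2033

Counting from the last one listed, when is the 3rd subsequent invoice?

These are Sundays at 28- or 35-day spacing (28, 28, 35, 28).
The pattern: 3rd Sunday of the month.
August 2033 — 3rd Sunday is August 21, 2033.
3rd Sunday of September 2033: September 18, 2033.
3rd Sunday of October 2033: October 16, 2033.

October 16, 2033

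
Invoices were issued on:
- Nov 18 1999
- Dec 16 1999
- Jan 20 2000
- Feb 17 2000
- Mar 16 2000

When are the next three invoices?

Gaps: 28, 35, 28, 28 days — a mix of 28 and 35. Every date is a Thursday.
Each is the 3rd Thursday of its month.
April 2000 — 3rd Thursday is Apr 20 2000.
May 2000 — 3rd Thursday is May 18 2000.
June 2000 — 3rd Thursday is Jun 15 2000.

Apr 20 2000, May 18 2000, Jun 15 2000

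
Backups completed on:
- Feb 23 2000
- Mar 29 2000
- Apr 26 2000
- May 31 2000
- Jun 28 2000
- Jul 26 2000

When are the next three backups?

Aug 30 2000, Sep 27 2000, Oct 25 2000

All Wednesdays; the gaps (35, 28, 35, 28, 28) vary with month length.
This is the last Wednesday of each month.
August 2000 ends with Wednesday Aug 30 2000.
Last Wednesday of September 2000: Sep 27 2000.
Last Wednesday of October 2000: Oct 25 2000.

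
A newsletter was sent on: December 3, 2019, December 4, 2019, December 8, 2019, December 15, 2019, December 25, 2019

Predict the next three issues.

Gaps: 1, 4, 7, 10 days — each gap is 3 larger than the previous one.
Next gap: 13 days. December 25, 2019 + 13 days = January 7, 2020.
Next gap: 16 days. January 7, 2020 + 16 days = January 23, 2020.
Next gap: 19 days. January 23, 2020 + 19 days = February 11, 2020.

January 7, 2020; January 23, 2020; February 11, 2020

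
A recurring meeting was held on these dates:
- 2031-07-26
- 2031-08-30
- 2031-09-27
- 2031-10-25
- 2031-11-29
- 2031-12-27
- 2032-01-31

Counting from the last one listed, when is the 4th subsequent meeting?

2032-05-29

Every date is a Saturday; gaps 35, 28, 28, 35, 28, 35 days.
Each is the last Saturday of its month (at least one falls on the 29th or later, ruling out '4th Saturday').
Last Saturday of February 2032: 2032-02-28.
Last Saturday of March 2032: 2032-03-27.
Last Saturday of April 2032: 2032-04-24.
Last Saturday of May 2032: 2032-05-29.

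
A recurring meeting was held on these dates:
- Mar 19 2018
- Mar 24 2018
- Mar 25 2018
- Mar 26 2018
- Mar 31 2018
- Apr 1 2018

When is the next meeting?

Apr 2 2018

Gaps: 5, 1, 1, 5, 1 days — not constant, but cyclic with period 3.
The events fall on every Monday, Saturday and Sunday.
The following Monday is Apr 2 2018.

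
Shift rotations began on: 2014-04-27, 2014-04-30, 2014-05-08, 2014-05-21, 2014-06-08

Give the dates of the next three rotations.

Intervals are 3, 8, 13, 18 days — an arithmetic progression with common difference 5.
Next gap: 23 days. 2014-06-08 + 23 days = 2014-07-01.
Next gap: 28 days. 2014-07-01 + 28 days = 2014-07-29.
Next gap: 33 days. 2014-07-29 + 33 days = 2014-08-31.

2014-07-01, 2014-07-29, 2014-08-31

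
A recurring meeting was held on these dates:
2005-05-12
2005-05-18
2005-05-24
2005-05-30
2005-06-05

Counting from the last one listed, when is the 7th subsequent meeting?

2005-07-17

Every event comes 6 days after the last (6, 6, 6, 6).
2005-06-05 + 6 days = 2005-06-11.
2005-06-11 + 6 days = 2005-06-17.
2005-06-17 + 6 days = 2005-06-23.
2005-06-23 + 6 days = 2005-06-29.
2005-06-29 + 6 days = 2005-07-05.
2005-07-05 + 6 days = 2005-07-11.
2005-07-11 + 6 days = 2005-07-17.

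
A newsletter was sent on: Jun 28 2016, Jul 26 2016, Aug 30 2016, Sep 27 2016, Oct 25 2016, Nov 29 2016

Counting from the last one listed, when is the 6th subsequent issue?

May 30 2017

All Tuesdays; the gaps (28, 35, 28, 28, 35) vary with month length.
This is the last Tuesday of each month.
December 2016 ends with Tuesday Dec 27 2016.
January 2017 ends with Tuesday Jan 31 2017.
Last Tuesday of February 2017: Feb 28 2017.
March 2017 ends with Tuesday Mar 28 2017.
April 2017 ends with Tuesday Apr 25 2017.
May 2017 ends with Tuesday May 30 2017.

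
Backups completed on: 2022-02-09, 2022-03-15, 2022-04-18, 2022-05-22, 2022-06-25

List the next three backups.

The spacing is 34, 34, 34, 34 days — always 34 days.
2022-06-25 + 34 days = 2022-07-29.
2022-07-29 + 34 days = 2022-09-01.
2022-09-01 + 34 days = 2022-10-05.

2022-07-29, 2022-09-01, 2022-10-05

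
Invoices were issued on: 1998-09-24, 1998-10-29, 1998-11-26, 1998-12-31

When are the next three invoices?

1999-01-28, 1999-02-25, 1999-03-25

These are Thursdays with 35, 28, 35-day gaps.
Each is the final Thursday of its month — 1998-10-29 is past the 28th, so '4th Thursday' doesn't fit.
Last Thursday of January 1999: 1999-01-28.
February 1999 ends with Thursday 1999-02-25.
Last Thursday of March 1999: 1999-03-25.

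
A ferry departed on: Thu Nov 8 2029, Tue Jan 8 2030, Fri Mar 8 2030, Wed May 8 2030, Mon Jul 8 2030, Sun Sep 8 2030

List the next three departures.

Fri Nov 8 2030, Wed Jan 8 2031, Sat Mar 8 2031

Gaps: 61, 59, 61, 61, 62 days — not constant. Every event is on the 8th of the month.
Pattern: the 8th of every 2 months.
Next: November 2030 → Fri Nov 8 2030.
Next: January 2031 → Wed Jan 8 2031.
March 2031: Sat Mar 8 2031.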